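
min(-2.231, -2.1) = -2.231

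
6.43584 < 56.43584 True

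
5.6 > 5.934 False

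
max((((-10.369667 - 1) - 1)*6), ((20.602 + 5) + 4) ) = 29.602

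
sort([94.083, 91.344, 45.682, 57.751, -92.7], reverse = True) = [94.083, 91.344, 57.751, 45.682, -92.7]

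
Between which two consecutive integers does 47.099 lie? 47 and 48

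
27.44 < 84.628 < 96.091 True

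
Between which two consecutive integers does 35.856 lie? 35 and 36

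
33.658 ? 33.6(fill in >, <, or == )>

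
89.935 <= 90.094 True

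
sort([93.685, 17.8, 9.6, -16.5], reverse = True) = [93.685, 17.8, 9.6, -16.5]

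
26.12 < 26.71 True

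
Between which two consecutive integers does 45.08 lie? 45 and 46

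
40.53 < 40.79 True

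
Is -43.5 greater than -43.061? No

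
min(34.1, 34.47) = 34.1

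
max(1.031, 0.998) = 1.031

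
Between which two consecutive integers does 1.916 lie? 1 and 2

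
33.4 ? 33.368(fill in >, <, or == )>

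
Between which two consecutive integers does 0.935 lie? 0 and 1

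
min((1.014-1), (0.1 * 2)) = 0.014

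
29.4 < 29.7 True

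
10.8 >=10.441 True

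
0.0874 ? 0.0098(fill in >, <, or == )>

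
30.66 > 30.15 True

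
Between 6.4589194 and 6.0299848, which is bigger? 6.4589194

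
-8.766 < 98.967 True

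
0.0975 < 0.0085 False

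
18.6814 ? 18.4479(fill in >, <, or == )>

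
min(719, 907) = 719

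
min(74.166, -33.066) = -33.066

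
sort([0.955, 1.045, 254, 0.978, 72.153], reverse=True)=[254, 72.153, 1.045, 0.978, 0.955]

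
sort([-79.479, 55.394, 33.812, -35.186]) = [-79.479, -35.186, 33.812, 55.394]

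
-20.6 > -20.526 False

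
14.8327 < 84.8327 True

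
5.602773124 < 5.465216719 False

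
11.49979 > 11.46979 True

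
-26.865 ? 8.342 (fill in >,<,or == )<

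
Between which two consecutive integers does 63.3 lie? 63 and 64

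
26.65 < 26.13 False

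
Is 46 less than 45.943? No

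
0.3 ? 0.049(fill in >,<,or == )>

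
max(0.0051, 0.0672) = 0.0672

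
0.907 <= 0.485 False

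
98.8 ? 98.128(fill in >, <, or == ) >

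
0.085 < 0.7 True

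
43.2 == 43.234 False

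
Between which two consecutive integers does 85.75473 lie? 85 and 86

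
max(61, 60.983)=61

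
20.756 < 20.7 False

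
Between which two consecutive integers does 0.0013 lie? 0 and 1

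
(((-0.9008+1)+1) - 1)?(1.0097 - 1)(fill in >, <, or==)>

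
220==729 False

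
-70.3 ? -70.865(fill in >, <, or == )>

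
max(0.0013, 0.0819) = 0.0819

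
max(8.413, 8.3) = 8.413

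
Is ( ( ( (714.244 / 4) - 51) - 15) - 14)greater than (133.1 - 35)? Yes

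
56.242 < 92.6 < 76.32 False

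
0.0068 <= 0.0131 True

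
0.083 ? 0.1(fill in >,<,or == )<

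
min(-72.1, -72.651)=-72.651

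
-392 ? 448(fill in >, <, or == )<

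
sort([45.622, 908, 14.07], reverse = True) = [908, 45.622, 14.07]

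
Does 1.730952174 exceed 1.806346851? No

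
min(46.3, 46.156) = 46.156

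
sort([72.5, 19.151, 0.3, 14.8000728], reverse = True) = [72.5, 19.151, 14.8000728, 0.3]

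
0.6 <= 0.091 False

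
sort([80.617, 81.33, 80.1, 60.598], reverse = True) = [81.33, 80.617, 80.1, 60.598]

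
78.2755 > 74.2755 True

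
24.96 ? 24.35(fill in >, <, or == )>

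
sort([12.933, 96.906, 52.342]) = [12.933, 52.342, 96.906]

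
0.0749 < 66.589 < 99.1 True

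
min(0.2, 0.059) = 0.059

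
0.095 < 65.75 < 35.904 False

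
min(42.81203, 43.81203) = 42.81203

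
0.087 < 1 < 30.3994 True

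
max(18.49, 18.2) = 18.49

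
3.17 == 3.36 False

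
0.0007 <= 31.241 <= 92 True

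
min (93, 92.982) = 92.982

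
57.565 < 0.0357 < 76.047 False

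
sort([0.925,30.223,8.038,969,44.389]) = [0.925,8.038,30.223,44.389,969]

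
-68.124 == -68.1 False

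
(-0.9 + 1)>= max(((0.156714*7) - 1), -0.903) True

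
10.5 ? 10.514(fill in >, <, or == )<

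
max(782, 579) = 782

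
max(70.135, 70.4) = 70.4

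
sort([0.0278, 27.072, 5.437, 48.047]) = [0.0278, 5.437, 27.072, 48.047]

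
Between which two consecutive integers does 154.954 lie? 154 and 155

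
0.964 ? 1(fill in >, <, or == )<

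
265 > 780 False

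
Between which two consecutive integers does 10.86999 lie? 10 and 11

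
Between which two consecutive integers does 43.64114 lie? 43 and 44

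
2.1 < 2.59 True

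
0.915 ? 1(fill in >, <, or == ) <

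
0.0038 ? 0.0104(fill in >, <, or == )<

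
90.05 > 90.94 False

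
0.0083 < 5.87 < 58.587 True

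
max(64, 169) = 169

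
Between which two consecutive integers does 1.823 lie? 1 and 2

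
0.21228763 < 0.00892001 False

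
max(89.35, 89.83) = 89.83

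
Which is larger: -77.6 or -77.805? -77.6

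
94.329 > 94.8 False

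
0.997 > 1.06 False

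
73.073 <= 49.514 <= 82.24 False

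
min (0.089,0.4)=0.089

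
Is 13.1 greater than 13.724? No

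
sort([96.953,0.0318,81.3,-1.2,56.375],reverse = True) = [96.953,81.3,56.375,0.0318,-1.2]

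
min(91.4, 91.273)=91.273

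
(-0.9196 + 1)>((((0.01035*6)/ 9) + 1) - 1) True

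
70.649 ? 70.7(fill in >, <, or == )<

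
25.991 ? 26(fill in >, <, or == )<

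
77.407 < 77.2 False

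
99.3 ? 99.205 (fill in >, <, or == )>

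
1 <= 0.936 False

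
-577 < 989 True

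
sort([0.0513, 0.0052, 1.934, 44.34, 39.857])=[0.0052, 0.0513, 1.934, 39.857, 44.34]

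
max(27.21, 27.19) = 27.21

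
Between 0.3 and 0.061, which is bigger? 0.3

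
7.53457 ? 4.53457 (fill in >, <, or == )>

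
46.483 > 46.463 True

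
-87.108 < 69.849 True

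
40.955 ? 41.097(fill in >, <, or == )<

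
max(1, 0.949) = 1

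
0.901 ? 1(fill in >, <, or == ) <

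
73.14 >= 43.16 True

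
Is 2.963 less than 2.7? No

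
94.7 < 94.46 False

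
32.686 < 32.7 True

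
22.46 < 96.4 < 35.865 False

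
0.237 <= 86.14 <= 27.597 False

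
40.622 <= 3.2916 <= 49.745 False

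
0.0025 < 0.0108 True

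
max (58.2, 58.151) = 58.2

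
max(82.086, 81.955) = 82.086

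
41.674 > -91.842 True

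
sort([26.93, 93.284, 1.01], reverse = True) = [93.284, 26.93, 1.01]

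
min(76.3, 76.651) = 76.3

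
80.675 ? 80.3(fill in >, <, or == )>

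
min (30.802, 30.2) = 30.2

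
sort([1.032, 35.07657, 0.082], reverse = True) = [35.07657, 1.032, 0.082]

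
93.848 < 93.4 False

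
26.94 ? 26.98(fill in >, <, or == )<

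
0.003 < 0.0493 True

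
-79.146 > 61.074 False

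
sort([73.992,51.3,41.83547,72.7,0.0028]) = [0.0028,41.83547,51.3,72.7,73.992]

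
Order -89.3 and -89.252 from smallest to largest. -89.3, -89.252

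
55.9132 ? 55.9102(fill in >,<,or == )>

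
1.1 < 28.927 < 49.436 True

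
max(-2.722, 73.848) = 73.848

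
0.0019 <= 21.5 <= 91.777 True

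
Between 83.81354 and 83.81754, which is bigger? 83.81754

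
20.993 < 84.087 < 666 True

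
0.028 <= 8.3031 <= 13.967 True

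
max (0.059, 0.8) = 0.8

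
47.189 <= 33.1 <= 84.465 False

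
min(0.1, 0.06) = 0.06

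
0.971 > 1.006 False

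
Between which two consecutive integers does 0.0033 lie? 0 and 1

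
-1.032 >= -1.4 True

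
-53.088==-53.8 False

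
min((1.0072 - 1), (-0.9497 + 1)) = 0.0072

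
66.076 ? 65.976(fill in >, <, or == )>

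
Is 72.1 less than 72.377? Yes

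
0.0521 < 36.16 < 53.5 True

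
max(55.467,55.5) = 55.5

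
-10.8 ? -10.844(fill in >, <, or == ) >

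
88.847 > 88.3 True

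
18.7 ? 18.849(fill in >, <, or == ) <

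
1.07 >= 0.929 True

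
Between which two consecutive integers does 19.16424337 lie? 19 and 20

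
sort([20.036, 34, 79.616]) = [20.036, 34, 79.616]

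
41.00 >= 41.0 True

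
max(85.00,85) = 85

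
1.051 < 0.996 False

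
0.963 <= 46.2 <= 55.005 True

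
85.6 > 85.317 True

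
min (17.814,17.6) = 17.6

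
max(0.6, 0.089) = 0.6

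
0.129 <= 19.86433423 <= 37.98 True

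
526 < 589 True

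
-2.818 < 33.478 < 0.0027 False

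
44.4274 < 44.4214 False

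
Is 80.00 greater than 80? No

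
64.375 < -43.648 False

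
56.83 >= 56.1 True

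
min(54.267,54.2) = 54.2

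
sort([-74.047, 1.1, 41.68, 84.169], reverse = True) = [84.169, 41.68, 1.1, -74.047]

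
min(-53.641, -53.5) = -53.641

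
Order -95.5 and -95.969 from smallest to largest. -95.969, -95.5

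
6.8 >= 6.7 True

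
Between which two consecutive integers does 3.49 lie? 3 and 4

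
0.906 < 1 True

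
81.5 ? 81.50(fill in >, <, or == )==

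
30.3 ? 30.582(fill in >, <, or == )<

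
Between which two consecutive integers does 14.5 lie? 14 and 15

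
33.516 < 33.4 False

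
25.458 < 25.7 True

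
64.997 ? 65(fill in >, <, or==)<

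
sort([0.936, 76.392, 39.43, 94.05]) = [0.936, 39.43, 76.392, 94.05]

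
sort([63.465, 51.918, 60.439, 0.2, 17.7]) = [0.2, 17.7, 51.918, 60.439, 63.465]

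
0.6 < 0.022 False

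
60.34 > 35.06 True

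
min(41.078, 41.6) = 41.078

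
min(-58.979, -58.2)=-58.979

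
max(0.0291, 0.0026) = 0.0291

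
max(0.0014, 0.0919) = 0.0919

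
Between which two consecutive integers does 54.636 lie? 54 and 55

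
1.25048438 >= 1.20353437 True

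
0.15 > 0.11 True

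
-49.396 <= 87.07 True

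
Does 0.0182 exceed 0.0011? Yes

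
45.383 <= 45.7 True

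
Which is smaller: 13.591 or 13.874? 13.591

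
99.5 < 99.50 False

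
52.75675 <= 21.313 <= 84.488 False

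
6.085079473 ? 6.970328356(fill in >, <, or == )<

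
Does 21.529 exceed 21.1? Yes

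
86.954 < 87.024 True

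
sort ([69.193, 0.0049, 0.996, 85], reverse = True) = [85, 69.193, 0.996, 0.0049]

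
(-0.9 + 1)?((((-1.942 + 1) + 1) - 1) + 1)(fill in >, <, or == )>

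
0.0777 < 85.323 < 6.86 False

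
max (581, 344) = 581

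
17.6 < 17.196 False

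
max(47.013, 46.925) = 47.013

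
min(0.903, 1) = 0.903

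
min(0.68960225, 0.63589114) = 0.63589114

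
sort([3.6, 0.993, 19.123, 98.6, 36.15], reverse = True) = [98.6, 36.15, 19.123, 3.6, 0.993]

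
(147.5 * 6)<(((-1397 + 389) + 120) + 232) False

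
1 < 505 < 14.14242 False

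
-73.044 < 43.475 True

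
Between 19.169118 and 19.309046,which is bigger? 19.309046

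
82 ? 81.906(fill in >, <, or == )>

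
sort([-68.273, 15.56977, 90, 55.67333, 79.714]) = [-68.273, 15.56977, 55.67333, 79.714, 90]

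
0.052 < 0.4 True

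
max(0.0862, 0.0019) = 0.0862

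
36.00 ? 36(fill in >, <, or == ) ==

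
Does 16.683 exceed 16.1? Yes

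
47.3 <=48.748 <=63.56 True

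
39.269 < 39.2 False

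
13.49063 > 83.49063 False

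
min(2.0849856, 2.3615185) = 2.0849856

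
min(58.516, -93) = -93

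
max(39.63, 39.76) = 39.76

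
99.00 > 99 False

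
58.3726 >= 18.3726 True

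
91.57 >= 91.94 False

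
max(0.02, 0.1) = 0.1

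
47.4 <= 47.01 False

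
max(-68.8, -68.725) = -68.725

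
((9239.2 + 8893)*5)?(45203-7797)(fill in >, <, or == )>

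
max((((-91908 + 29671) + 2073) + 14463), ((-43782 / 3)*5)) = -45701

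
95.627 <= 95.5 False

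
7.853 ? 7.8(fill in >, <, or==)>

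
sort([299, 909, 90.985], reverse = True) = [909, 299, 90.985]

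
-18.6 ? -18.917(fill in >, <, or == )>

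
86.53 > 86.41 True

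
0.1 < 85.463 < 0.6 False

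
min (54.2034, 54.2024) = 54.2024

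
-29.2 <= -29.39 False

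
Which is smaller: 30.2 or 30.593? 30.2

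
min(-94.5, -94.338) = -94.5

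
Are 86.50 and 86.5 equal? Yes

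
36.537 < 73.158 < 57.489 False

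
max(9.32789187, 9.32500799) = 9.32789187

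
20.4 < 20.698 True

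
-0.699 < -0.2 True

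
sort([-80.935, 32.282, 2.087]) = [-80.935, 2.087, 32.282]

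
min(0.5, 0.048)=0.048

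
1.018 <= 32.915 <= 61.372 True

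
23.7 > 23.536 True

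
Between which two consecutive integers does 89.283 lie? 89 and 90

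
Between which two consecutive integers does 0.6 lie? 0 and 1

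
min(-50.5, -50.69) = -50.69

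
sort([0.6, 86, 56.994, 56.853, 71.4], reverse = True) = [86, 71.4, 56.994, 56.853, 0.6]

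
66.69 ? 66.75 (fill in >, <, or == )<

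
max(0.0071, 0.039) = 0.039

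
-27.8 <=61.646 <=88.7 True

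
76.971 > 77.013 False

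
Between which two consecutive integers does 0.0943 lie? 0 and 1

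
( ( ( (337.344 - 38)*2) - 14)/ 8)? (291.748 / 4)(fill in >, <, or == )>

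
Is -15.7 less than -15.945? No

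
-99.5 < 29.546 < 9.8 False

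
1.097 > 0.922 True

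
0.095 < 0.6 True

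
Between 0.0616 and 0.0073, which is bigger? 0.0616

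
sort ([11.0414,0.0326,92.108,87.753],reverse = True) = [92.108,87.753,11.0414,0.0326]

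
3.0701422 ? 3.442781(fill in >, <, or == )<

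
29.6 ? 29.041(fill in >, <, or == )>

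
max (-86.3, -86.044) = -86.044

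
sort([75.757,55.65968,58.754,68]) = [55.65968,58.754,68,75.757]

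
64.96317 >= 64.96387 False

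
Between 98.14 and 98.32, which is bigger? 98.32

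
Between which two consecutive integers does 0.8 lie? 0 and 1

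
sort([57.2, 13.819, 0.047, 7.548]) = [0.047, 7.548, 13.819, 57.2]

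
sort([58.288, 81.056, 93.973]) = [58.288, 81.056, 93.973]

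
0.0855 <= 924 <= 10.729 False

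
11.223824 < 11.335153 True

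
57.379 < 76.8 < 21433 True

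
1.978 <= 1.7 False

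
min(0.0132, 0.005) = 0.005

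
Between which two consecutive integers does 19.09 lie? 19 and 20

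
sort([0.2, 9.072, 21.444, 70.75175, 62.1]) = [0.2, 9.072, 21.444, 62.1, 70.75175]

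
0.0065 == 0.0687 False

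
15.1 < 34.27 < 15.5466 False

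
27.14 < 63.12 True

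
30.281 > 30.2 True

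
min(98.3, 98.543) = 98.3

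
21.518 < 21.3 False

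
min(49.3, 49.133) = 49.133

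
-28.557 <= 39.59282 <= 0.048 False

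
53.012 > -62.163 True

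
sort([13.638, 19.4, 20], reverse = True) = [20, 19.4, 13.638]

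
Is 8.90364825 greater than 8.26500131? Yes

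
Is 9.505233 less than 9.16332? No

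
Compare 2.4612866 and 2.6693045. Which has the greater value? 2.6693045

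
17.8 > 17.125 True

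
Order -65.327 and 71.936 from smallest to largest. -65.327, 71.936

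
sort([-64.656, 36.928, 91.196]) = [-64.656, 36.928, 91.196]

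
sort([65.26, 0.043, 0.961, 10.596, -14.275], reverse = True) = [65.26, 10.596, 0.961, 0.043, -14.275]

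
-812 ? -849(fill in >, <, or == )>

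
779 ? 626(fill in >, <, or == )>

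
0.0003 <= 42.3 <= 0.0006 False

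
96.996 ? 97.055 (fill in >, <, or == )<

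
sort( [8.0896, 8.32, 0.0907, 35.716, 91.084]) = [0.0907, 8.0896, 8.32, 35.716, 91.084]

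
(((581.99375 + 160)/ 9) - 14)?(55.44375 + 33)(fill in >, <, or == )<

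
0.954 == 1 False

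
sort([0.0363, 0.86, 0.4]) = [0.0363, 0.4, 0.86]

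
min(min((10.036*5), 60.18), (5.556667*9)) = 50.010003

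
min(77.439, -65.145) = -65.145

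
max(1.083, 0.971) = 1.083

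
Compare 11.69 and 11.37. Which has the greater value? 11.69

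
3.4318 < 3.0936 False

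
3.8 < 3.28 False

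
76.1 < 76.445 True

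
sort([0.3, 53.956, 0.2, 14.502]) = [0.2, 0.3, 14.502, 53.956]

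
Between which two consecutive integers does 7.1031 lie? 7 and 8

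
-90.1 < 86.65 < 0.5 False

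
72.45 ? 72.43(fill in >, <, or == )>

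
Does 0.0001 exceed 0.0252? No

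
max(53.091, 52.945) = 53.091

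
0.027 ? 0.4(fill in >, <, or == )<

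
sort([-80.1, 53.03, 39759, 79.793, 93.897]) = [-80.1, 53.03, 79.793, 93.897, 39759]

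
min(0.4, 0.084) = 0.084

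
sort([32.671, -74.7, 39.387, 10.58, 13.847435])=[-74.7, 10.58, 13.847435, 32.671, 39.387]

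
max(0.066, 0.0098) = 0.066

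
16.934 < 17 True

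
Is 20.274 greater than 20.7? No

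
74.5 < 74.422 False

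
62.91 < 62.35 False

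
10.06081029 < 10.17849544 True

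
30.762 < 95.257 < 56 False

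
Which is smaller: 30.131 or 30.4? 30.131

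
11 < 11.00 False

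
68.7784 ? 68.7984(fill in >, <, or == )<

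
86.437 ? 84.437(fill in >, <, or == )>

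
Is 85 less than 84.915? No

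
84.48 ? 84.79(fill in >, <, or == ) <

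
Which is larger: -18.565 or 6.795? 6.795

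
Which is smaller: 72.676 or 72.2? 72.2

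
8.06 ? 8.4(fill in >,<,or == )<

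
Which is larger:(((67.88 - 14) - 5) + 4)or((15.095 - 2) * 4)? (((67.88 - 14) - 5) + 4)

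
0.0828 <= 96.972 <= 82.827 False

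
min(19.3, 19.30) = 19.3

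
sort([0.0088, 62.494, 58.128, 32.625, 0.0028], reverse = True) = [62.494, 58.128, 32.625, 0.0088, 0.0028]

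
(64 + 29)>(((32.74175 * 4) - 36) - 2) True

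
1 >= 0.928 True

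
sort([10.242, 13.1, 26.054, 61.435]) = [10.242, 13.1, 26.054, 61.435]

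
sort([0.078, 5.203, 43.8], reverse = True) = [43.8, 5.203, 0.078]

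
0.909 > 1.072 False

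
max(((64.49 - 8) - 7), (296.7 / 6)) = 49.49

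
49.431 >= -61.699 True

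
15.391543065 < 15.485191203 True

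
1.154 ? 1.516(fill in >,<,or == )<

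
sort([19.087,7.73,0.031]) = [0.031,7.73,19.087]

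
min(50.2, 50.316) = 50.2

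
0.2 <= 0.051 False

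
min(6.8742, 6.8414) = 6.8414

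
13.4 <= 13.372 False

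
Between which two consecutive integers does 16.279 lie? 16 and 17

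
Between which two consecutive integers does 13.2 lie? 13 and 14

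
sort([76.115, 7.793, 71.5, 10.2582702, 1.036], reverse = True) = [76.115, 71.5, 10.2582702, 7.793, 1.036]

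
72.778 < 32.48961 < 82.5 False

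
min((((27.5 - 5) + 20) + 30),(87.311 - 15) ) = 72.311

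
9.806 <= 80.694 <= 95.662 True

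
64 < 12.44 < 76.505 False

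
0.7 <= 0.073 False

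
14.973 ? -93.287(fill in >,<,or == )>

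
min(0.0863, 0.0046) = 0.0046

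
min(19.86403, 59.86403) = 19.86403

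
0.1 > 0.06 True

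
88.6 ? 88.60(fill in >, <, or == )==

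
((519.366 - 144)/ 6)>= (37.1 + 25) True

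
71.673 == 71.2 False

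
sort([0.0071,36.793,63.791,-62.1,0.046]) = [-62.1,0.0071,0.046,36.793,63.791]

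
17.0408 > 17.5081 False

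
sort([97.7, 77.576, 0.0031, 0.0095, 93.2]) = [0.0031, 0.0095, 77.576, 93.2, 97.7]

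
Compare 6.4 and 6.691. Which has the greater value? 6.691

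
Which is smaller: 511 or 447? 447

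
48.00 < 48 False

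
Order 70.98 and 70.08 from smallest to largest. 70.08, 70.98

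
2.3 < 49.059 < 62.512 True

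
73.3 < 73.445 True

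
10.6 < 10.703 True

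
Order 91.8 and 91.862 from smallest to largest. 91.8, 91.862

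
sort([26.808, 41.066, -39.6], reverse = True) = [41.066, 26.808, -39.6]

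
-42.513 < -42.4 True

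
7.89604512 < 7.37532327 False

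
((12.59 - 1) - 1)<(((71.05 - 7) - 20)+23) True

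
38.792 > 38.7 True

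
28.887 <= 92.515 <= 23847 True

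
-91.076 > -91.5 True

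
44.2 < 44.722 True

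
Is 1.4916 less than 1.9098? Yes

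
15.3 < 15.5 True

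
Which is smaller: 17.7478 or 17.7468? 17.7468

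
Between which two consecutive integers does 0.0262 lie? 0 and 1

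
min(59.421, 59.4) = 59.4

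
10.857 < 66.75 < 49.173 False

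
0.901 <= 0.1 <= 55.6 False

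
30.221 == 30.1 False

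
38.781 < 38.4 False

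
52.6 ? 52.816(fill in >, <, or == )<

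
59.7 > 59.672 True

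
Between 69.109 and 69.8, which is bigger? 69.8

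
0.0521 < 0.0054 False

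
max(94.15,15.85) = 94.15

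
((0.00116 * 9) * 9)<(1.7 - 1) True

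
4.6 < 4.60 False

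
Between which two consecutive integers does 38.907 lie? 38 and 39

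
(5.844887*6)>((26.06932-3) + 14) False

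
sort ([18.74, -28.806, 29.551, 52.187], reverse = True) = [52.187, 29.551, 18.74, -28.806]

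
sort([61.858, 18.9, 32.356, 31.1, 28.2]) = [18.9, 28.2, 31.1, 32.356, 61.858]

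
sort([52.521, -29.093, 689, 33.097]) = [-29.093, 33.097, 52.521, 689]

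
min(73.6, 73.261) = 73.261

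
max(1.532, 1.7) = 1.7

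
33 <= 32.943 False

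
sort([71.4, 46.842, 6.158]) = [6.158, 46.842, 71.4]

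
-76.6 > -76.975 True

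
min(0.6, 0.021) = 0.021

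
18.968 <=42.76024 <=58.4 True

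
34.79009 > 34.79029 False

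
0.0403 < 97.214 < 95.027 False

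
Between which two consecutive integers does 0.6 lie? 0 and 1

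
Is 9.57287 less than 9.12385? No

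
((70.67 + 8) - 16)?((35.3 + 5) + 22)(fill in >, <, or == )>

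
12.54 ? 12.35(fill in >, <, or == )>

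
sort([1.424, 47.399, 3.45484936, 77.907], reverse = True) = [77.907, 47.399, 3.45484936, 1.424]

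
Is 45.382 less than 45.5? Yes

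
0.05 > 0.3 False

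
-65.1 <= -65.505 False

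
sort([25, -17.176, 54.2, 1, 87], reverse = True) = [87, 54.2, 25, 1, -17.176]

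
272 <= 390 True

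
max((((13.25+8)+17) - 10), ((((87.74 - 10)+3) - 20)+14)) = 74.74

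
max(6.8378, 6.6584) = 6.8378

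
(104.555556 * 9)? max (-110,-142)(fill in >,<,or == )>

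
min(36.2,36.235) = 36.2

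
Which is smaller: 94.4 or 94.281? 94.281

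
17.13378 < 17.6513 True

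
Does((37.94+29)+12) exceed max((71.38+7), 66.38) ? Yes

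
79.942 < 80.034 True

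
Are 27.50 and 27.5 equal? Yes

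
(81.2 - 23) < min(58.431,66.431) True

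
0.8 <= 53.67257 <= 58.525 True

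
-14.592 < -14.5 True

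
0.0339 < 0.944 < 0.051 False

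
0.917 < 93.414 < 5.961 False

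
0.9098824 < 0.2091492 False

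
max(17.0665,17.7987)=17.7987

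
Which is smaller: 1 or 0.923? 0.923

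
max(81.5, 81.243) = 81.5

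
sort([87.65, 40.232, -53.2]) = [-53.2, 40.232, 87.65]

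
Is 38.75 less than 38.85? Yes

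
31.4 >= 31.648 False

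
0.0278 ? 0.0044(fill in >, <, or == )>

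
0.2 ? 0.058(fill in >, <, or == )>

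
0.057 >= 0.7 False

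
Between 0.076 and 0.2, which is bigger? 0.2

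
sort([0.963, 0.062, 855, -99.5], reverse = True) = [855, 0.963, 0.062, -99.5]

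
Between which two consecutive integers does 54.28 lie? 54 and 55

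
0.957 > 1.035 False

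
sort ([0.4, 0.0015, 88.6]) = [0.0015, 0.4, 88.6]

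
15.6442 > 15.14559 True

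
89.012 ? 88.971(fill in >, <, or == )>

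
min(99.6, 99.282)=99.282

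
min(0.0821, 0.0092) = 0.0092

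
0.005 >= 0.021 False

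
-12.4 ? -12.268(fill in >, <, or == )<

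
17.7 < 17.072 False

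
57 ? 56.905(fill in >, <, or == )>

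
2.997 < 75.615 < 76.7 True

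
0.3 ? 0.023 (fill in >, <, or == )>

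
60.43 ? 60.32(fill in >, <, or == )>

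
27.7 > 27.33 True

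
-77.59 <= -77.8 False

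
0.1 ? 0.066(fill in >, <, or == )>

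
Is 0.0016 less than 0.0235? Yes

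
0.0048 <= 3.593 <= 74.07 True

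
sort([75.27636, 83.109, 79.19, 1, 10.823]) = [1, 10.823, 75.27636, 79.19, 83.109]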